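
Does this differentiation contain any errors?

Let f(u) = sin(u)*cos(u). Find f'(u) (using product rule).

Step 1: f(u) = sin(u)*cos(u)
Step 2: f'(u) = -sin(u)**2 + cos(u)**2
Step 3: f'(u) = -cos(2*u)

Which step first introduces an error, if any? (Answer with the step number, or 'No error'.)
Step 3

Step 3 is incorrect due to a sign flip.
The step shows: -cos(2*u)
The correct value should be: cos(2*u)

Explanation: The sign of the whole expression was flipped: the term cos(2*u) was incorrectly written as -cos(2*u)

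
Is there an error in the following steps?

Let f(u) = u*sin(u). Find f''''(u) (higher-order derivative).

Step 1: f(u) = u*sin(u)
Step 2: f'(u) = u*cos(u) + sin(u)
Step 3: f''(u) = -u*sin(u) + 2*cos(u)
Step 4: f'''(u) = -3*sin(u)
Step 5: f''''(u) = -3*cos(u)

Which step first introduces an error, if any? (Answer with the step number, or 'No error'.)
Step 4

Step 4 is incorrect due to a dropped term.
The step shows: -3*sin(u)
The correct value should be: -u*cos(u) - 3*sin(u)

Explanation: A term was dropped: the term -u*cos(u) was incorrectly omitted
The later steps are derived from this incorrect expression, so the error originates in Step 4.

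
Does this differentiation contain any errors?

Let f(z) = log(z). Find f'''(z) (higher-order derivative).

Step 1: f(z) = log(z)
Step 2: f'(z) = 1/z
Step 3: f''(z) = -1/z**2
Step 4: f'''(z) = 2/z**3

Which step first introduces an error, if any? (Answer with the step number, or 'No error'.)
No error

All steps in this derivation are correct.
The final answer f'''(z) = 2/z**3 is valid.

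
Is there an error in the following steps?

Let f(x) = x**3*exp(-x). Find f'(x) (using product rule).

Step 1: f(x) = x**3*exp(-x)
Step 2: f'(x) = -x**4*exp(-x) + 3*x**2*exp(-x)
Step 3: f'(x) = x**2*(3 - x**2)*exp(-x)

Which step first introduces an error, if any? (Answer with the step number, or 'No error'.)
Step 2

Step 2 is incorrect due to a wrong exponent.
The step shows: -x**4*exp(-x) + 3*x**2*exp(-x)
The correct value should be: -x**3*exp(-x) + 3*x**2*exp(-x)

Explanation: The exponent 3 on x was incorrectly written as 4: the term -x**3*exp(-x) was incorrectly written as -x**4*exp(-x)
The later steps are derived from this incorrect expression, so the error originates in Step 2.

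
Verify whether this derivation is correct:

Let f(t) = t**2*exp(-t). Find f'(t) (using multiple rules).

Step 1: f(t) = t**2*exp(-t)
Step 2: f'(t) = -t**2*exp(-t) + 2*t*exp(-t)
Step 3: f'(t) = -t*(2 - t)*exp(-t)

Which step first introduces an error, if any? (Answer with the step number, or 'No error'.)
Step 3

Step 3 is incorrect due to a sign flip.
The step shows: -t*(2 - t)*exp(-t)
The correct value should be: t*(2 - t)*exp(-t)

Explanation: The sign of the whole expression was flipped: the term t*(2 - t)*exp(-t) was incorrectly written as -t*(2 - t)*exp(-t)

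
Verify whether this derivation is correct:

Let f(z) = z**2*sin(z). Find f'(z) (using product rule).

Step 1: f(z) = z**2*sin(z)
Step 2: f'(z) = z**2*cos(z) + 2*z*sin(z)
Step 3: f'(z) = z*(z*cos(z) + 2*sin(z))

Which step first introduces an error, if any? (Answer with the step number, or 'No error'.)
No error

All steps in this derivation are correct.
The final answer f'(z) = z*(z*cos(z) + 2*sin(z)) is valid.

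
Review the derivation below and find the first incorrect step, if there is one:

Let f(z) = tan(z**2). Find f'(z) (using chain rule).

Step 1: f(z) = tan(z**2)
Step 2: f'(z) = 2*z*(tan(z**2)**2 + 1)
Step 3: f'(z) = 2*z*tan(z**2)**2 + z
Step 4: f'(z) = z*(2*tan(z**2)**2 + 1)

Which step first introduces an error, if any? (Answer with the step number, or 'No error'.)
Step 3

Step 3 is incorrect due to a wrong coefficient.
The step shows: 2*z*tan(z**2)**2 + z
The correct value should be: 2*z*tan(z**2)**2 + 2*z

Explanation: The coefficient 2 was incorrectly written as 1: the term 2*z was incorrectly written as z
The later steps are derived from this incorrect expression, so the error originates in Step 3.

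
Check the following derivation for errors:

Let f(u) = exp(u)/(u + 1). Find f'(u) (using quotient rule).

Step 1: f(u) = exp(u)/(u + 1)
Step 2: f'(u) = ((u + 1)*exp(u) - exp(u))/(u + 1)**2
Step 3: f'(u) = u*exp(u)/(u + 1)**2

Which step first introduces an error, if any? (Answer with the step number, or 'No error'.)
No error

All steps in this derivation are correct.
The final answer f'(u) = u*exp(u)/(u + 1)**2 is valid.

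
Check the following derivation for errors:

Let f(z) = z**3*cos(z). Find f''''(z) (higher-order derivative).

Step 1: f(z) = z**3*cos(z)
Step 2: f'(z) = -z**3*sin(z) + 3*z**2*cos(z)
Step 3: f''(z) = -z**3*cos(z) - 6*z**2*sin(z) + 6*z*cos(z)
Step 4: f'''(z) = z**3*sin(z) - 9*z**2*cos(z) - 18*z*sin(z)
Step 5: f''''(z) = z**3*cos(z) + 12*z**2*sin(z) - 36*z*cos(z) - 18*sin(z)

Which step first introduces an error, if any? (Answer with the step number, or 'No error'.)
Step 4

Step 4 is incorrect due to a dropped term.
The step shows: z**3*sin(z) - 9*z**2*cos(z) - 18*z*sin(z)
The correct value should be: z**3*sin(z) - 9*z**2*cos(z) - 18*z*sin(z) + 6*cos(z)

Explanation: A term was dropped: the term 6*cos(z) was incorrectly omitted
The later steps are derived from this incorrect expression, so the error originates in Step 4.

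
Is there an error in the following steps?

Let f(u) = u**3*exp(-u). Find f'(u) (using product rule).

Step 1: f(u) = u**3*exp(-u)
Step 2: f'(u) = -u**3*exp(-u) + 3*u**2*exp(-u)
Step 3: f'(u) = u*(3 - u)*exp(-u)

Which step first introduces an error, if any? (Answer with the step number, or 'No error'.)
Step 3

Step 3 is incorrect due to a wrong exponent.
The step shows: u*(3 - u)*exp(-u)
The correct value should be: u**2*(3 - u)*exp(-u)

Explanation: The exponent 2 on u was incorrectly written as 1: the term u**2*(3 - u)*exp(-u) was incorrectly written as u*(3 - u)*exp(-u)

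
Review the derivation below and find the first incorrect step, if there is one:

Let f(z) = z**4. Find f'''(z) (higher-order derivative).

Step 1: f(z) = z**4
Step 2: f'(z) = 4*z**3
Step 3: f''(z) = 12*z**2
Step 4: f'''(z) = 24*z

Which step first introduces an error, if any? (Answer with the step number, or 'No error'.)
No error

All steps in this derivation are correct.
The final answer f'''(z) = 24*z is valid.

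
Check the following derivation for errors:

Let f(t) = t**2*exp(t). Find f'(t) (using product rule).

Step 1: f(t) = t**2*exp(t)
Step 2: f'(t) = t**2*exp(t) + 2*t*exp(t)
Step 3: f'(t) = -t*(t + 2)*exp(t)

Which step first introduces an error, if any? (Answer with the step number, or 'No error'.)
Step 3

Step 3 is incorrect due to a sign flip.
The step shows: -t*(t + 2)*exp(t)
The correct value should be: t*(t + 2)*exp(t)

Explanation: The sign of the whole expression was flipped: the term t*(t + 2)*exp(t) was incorrectly written as -t*(t + 2)*exp(t)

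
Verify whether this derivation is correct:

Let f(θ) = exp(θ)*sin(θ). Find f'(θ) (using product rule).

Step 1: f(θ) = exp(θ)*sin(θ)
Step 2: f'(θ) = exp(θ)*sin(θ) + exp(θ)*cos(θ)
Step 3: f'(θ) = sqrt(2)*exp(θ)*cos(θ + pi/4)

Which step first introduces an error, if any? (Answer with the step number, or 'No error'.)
Step 3

Step 3 is incorrect due to a wrong trig function.
The step shows: sqrt(2)*exp(θ)*cos(θ + pi/4)
The correct value should be: sqrt(2)*exp(θ)*sin(θ + pi/4)

Explanation: sin(θ + pi/4) was incorrectly written as cos(θ + pi/4): the term sqrt(2)*exp(θ)*sin(θ + pi/4) was incorrectly written as sqrt(2)*exp(θ)*cos(θ + pi/4)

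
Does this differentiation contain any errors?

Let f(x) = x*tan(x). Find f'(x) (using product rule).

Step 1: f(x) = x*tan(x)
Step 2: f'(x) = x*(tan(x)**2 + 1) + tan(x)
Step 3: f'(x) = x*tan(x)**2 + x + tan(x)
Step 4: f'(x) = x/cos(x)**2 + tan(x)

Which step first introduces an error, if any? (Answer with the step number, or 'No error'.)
No error

All steps in this derivation are correct.
The final answer f'(x) = x/cos(x)**2 + tan(x) is valid.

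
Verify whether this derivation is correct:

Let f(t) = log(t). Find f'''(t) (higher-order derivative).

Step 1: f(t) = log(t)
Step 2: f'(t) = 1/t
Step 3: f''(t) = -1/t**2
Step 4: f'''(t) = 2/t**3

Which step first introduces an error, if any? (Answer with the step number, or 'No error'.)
No error

All steps in this derivation are correct.
The final answer f'''(t) = 2/t**3 is valid.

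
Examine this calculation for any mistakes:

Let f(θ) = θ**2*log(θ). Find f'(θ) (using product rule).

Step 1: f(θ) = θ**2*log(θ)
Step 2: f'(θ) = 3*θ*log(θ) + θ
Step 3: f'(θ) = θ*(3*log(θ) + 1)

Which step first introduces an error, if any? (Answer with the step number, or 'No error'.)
Step 2

Step 2 is incorrect due to a wrong coefficient.
The step shows: 3*θ*log(θ) + θ
The correct value should be: 2*θ*log(θ) + θ

Explanation: The coefficient 2 was incorrectly written as 3: the term 2*θ*log(θ) was incorrectly written as 3*θ*log(θ)
The later steps are derived from this incorrect expression, so the error originates in Step 2.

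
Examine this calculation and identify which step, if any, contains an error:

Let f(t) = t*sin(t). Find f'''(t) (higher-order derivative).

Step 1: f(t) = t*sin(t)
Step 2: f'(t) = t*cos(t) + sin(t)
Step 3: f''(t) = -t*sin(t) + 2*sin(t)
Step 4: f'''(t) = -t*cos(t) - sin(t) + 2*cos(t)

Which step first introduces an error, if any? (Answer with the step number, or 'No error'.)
Step 3

Step 3 is incorrect due to a wrong trig function.
The step shows: -t*sin(t) + 2*sin(t)
The correct value should be: -t*sin(t) + 2*cos(t)

Explanation: cos(t) was incorrectly written as sin(t): the term 2*cos(t) was incorrectly written as 2*sin(t)
The later steps are derived from this incorrect expression, so the error originates in Step 3.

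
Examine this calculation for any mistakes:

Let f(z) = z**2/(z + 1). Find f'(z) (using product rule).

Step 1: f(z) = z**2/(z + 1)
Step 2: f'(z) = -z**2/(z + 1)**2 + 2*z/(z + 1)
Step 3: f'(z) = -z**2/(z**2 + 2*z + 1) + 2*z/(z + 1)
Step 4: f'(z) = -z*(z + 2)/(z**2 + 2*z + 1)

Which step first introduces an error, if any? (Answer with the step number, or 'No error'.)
Step 4

Step 4 is incorrect due to a sign flip.
The step shows: -z*(z + 2)/(z**2 + 2*z + 1)
The correct value should be: z*(z + 2)/(z**2 + 2*z + 1)

Explanation: The sign of the whole expression was flipped: the term z*(z + 2)/(z**2 + 2*z + 1) was incorrectly written as -z*(z + 2)/(z**2 + 2*z + 1)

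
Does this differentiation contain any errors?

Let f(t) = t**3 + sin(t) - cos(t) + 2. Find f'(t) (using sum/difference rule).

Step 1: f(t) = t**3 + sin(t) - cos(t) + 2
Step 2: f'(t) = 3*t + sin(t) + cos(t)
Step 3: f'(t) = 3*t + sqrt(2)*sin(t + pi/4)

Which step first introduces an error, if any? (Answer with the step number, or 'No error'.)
Step 2

Step 2 is incorrect due to a wrong exponent.
The step shows: 3*t + sin(t) + cos(t)
The correct value should be: 3*t**2 + sin(t) + cos(t)

Explanation: The exponent 2 on t was incorrectly written as 1: the term 3*t**2 was incorrectly written as 3*t
The later steps are derived from this incorrect expression, so the error originates in Step 2.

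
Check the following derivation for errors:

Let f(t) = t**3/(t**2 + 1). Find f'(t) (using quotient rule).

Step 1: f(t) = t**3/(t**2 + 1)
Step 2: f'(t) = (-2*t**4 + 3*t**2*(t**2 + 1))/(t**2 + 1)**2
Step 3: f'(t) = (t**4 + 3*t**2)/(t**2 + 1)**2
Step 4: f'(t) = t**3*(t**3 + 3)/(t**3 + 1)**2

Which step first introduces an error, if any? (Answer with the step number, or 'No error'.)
Step 4

Step 4 is incorrect due to a wrong exponent.
The step shows: t**3*(t**3 + 3)/(t**3 + 1)**2
The correct value should be: t**2*(t**2 + 3)/(t**2 + 1)**2

Explanation: The exponent 2 on t was incorrectly written as 3: the term t**2*(t**2 + 3)/(t**2 + 1)**2 was incorrectly written as t**3*(t**3 + 3)/(t**3 + 1)**2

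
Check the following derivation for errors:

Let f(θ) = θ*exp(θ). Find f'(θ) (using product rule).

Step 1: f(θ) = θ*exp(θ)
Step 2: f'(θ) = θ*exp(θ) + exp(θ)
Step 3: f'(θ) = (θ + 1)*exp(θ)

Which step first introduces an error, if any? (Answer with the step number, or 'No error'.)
No error

All steps in this derivation are correct.
The final answer f'(θ) = (θ + 1)*exp(θ) is valid.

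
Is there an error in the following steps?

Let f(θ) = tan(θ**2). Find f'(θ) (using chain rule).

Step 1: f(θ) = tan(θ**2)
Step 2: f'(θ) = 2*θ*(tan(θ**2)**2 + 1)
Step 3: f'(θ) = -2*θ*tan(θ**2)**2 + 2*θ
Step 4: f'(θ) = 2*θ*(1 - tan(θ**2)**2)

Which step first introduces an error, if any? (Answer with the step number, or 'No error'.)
Step 3

Step 3 is incorrect due to a sign flip.
The step shows: -2*θ*tan(θ**2)**2 + 2*θ
The correct value should be: 2*θ*tan(θ**2)**2 + 2*θ

Explanation: The sign of one term was flipped: the term 2*θ*tan(θ**2)**2 was incorrectly written as -2*θ*tan(θ**2)**2
The later steps are derived from this incorrect expression, so the error originates in Step 3.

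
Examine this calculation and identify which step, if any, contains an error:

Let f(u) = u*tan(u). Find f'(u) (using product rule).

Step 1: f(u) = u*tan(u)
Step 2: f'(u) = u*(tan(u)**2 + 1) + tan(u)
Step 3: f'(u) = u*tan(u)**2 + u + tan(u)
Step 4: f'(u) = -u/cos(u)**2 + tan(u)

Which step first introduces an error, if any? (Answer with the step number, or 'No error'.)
Step 4

Step 4 is incorrect due to a sign flip.
The step shows: -u/cos(u)**2 + tan(u)
The correct value should be: u/cos(u)**2 + tan(u)

Explanation: The sign of one term was flipped: the term u/cos(u)**2 was incorrectly written as -u/cos(u)**2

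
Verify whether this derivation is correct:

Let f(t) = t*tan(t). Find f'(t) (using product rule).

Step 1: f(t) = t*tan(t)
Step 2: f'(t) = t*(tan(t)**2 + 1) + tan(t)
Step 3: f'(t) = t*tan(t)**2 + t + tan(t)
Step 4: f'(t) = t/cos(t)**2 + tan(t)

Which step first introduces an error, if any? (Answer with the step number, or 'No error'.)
No error

All steps in this derivation are correct.
The final answer f'(t) = t/cos(t)**2 + tan(t) is valid.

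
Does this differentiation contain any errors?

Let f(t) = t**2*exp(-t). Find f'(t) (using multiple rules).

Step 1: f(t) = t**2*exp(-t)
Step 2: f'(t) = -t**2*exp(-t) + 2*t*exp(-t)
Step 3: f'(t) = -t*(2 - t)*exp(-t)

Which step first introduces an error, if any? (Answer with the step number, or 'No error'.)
Step 3

Step 3 is incorrect due to a sign flip.
The step shows: -t*(2 - t)*exp(-t)
The correct value should be: t*(2 - t)*exp(-t)

Explanation: The sign of the whole expression was flipped: the term t*(2 - t)*exp(-t) was incorrectly written as -t*(2 - t)*exp(-t)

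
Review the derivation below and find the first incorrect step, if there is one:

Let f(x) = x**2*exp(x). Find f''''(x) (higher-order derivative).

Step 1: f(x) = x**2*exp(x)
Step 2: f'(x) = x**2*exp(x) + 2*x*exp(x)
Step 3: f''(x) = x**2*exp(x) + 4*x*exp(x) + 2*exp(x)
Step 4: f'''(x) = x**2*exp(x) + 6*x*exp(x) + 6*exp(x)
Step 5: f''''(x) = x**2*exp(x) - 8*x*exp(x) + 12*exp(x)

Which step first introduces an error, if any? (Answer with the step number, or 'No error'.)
Step 5

Step 5 is incorrect due to a sign flip.
The step shows: x**2*exp(x) - 8*x*exp(x) + 12*exp(x)
The correct value should be: x**2*exp(x) + 8*x*exp(x) + 12*exp(x)

Explanation: The sign of one term was flipped: the term 8*x*exp(x) was incorrectly written as -8*x*exp(x)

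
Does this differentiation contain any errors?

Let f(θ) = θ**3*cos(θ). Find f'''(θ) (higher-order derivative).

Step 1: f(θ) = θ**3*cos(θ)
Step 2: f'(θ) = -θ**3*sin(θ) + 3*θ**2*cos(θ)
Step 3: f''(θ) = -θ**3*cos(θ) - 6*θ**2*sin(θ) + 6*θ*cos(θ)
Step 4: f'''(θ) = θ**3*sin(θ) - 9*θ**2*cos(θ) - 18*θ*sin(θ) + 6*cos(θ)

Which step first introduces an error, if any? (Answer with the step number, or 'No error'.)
No error

All steps in this derivation are correct.
The final answer f'''(θ) = θ**3*sin(θ) - 9*θ**2*cos(θ) - 18*θ*sin(θ) + 6*cos(θ) is valid.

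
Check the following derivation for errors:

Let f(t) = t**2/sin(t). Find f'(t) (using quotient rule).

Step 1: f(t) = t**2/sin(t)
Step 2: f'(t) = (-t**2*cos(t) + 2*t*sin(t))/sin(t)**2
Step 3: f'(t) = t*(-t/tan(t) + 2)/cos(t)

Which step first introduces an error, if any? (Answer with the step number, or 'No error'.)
Step 3

Step 3 is incorrect due to a wrong trig function.
The step shows: t*(-t/tan(t) + 2)/cos(t)
The correct value should be: t*(-t/tan(t) + 2)/sin(t)

Explanation: sin(t) was incorrectly written as cos(t): the term t*(-t/tan(t) + 2)/sin(t) was incorrectly written as t*(-t/tan(t) + 2)/cos(t)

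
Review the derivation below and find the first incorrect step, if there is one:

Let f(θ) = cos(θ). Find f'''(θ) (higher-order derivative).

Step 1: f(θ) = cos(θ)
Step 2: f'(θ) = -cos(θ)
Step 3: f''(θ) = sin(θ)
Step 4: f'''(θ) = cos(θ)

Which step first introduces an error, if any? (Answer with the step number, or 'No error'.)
Step 2

Step 2 is incorrect due to a wrong trig function.
The step shows: -cos(θ)
The correct value should be: -sin(θ)

Explanation: sin(θ) was incorrectly written as cos(θ): the term -sin(θ) was incorrectly written as -cos(θ)
The later steps are derived from this incorrect expression, so the error originates in Step 2.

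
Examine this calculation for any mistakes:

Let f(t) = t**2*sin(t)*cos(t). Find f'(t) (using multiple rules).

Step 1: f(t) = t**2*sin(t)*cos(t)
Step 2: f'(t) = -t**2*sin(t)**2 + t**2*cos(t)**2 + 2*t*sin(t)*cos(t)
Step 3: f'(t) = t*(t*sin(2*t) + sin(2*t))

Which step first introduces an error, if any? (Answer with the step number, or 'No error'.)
Step 3

Step 3 is incorrect due to a wrong trig function.
The step shows: t*(t*sin(2*t) + sin(2*t))
The correct value should be: t*(t*cos(2*t) + sin(2*t))

Explanation: cos(2*t) was incorrectly written as sin(2*t): the term t*(t*cos(2*t) + sin(2*t)) was incorrectly written as t*(t*sin(2*t) + sin(2*t))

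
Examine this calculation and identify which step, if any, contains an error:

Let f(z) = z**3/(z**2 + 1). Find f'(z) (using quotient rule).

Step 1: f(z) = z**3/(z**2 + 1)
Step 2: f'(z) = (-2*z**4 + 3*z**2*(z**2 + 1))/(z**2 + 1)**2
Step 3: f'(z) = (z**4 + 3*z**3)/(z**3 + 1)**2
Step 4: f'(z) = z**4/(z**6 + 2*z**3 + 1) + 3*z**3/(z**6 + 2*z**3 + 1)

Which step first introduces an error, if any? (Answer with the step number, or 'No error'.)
Step 3

Step 3 is incorrect due to a wrong exponent.
The step shows: (z**4 + 3*z**3)/(z**3 + 1)**2
The correct value should be: (z**4 + 3*z**2)/(z**2 + 1)**2

Explanation: The exponent 2 on z was incorrectly written as 3: the term (z**4 + 3*z**2)/(z**2 + 1)**2 was incorrectly written as (z**4 + 3*z**3)/(z**3 + 1)**2
The later steps are derived from this incorrect expression, so the error originates in Step 3.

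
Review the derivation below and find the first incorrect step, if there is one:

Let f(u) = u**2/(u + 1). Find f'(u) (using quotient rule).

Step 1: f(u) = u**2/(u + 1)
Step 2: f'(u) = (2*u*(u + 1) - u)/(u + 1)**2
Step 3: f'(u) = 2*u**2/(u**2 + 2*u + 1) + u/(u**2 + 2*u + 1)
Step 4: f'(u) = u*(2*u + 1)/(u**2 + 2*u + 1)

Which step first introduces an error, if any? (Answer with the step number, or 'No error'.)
Step 2

Step 2 is incorrect due to a wrong exponent.
The step shows: (2*u*(u + 1) - u)/(u + 1)**2
The correct value should be: (-u**2 + 2*u*(u + 1))/(u + 1)**2

Explanation: The exponent 2 on u was incorrectly written as 1: the term (-u**2 + 2*u*(u + 1))/(u + 1)**2 was incorrectly written as (2*u*(u + 1) - u)/(u + 1)**2
The later steps are derived from this incorrect expression, so the error originates in Step 2.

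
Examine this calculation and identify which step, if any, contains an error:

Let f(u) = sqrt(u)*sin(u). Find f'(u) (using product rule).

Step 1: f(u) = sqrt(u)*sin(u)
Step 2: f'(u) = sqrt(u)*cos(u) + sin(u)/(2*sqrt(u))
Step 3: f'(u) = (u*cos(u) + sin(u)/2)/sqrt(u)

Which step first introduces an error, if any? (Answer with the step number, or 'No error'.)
No error

All steps in this derivation are correct.
The final answer f'(u) = (u*cos(u) + sin(u)/2)/sqrt(u) is valid.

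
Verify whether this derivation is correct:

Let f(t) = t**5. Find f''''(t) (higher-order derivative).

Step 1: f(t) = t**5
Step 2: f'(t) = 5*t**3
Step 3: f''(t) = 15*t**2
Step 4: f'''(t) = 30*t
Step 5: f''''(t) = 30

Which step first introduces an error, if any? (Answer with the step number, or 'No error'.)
Step 2

Step 2 is incorrect due to a wrong exponent.
The step shows: 5*t**3
The correct value should be: 5*t**4

Explanation: The exponent 4 on t was incorrectly written as 3: the term 5*t**4 was incorrectly written as 5*t**3
The later steps are derived from this incorrect expression, so the error originates in Step 2.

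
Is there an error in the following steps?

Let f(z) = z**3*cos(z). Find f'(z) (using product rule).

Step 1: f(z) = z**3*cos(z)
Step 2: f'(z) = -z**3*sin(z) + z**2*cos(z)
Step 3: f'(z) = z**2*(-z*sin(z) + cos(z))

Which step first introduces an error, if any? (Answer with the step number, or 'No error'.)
Step 2

Step 2 is incorrect due to a wrong coefficient.
The step shows: -z**3*sin(z) + z**2*cos(z)
The correct value should be: -z**3*sin(z) + 3*z**2*cos(z)

Explanation: The coefficient 3 was incorrectly written as 1: the term 3*z**2*cos(z) was incorrectly written as z**2*cos(z)
The later steps are derived from this incorrect expression, so the error originates in Step 2.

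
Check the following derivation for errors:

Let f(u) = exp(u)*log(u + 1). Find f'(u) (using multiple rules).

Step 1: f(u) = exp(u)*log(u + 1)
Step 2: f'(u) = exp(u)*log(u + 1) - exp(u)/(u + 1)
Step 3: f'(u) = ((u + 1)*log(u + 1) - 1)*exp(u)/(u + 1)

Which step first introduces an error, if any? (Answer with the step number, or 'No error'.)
Step 2

Step 2 is incorrect due to a sign flip.
The step shows: exp(u)*log(u + 1) - exp(u)/(u + 1)
The correct value should be: exp(u)*log(u + 1) + exp(u)/(u + 1)

Explanation: The sign of one term was flipped: the term exp(u)/(u + 1) was incorrectly written as -exp(u)/(u + 1)
The later steps are derived from this incorrect expression, so the error originates in Step 2.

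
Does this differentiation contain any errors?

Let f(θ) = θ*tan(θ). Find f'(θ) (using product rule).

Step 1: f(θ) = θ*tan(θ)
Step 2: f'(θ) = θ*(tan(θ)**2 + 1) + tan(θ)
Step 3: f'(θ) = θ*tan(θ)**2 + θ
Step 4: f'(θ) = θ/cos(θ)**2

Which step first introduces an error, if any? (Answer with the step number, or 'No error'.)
Step 3

Step 3 is incorrect due to a dropped term.
The step shows: θ*tan(θ)**2 + θ
The correct value should be: θ*tan(θ)**2 + θ + tan(θ)

Explanation: A term was dropped: the term tan(θ) was incorrectly omitted
The later steps are derived from this incorrect expression, so the error originates in Step 3.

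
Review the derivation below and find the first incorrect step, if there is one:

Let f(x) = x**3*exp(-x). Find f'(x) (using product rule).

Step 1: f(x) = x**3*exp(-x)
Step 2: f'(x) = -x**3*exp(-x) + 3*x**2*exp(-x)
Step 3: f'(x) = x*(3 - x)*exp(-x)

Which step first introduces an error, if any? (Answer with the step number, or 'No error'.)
Step 3

Step 3 is incorrect due to a wrong exponent.
The step shows: x*(3 - x)*exp(-x)
The correct value should be: x**2*(3 - x)*exp(-x)

Explanation: The exponent 2 on x was incorrectly written as 1: the term x**2*(3 - x)*exp(-x) was incorrectly written as x*(3 - x)*exp(-x)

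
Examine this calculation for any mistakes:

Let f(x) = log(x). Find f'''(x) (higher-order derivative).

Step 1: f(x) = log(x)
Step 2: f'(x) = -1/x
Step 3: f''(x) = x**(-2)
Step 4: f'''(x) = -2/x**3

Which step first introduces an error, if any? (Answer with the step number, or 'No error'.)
Step 2

Step 2 is incorrect due to a sign flip.
The step shows: -1/x
The correct value should be: 1/x

Explanation: The sign of the whole expression was flipped: the term 1/x was incorrectly written as -1/x
The later steps are derived from this incorrect expression, so the error originates in Step 2.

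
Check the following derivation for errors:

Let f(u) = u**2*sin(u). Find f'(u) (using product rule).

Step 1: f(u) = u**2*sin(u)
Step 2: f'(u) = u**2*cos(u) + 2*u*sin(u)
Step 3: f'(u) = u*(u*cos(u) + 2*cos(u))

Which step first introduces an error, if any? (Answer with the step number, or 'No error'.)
Step 3

Step 3 is incorrect due to a wrong trig function.
The step shows: u*(u*cos(u) + 2*cos(u))
The correct value should be: u*(u*cos(u) + 2*sin(u))

Explanation: sin(u) was incorrectly written as cos(u): the term u*(u*cos(u) + 2*sin(u)) was incorrectly written as u*(u*cos(u) + 2*cos(u))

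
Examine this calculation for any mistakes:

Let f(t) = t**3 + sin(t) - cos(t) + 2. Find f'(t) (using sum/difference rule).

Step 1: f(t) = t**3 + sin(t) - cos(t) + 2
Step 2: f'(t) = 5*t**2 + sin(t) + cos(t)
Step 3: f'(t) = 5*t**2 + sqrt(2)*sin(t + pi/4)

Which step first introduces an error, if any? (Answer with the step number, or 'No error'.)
Step 2

Step 2 is incorrect due to a wrong coefficient.
The step shows: 5*t**2 + sin(t) + cos(t)
The correct value should be: 3*t**2 + sin(t) + cos(t)

Explanation: The coefficient 3 was incorrectly written as 5: the term 3*t**2 was incorrectly written as 5*t**2
The later steps are derived from this incorrect expression, so the error originates in Step 2.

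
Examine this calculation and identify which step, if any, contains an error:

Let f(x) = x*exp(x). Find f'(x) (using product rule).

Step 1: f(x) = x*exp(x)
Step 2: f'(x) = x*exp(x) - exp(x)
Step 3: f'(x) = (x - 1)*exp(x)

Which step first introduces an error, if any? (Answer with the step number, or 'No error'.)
Step 2

Step 2 is incorrect due to a sign flip.
The step shows: x*exp(x) - exp(x)
The correct value should be: x*exp(x) + exp(x)

Explanation: The sign of one term was flipped: the term exp(x) was incorrectly written as -exp(x)
The later steps are derived from this incorrect expression, so the error originates in Step 2.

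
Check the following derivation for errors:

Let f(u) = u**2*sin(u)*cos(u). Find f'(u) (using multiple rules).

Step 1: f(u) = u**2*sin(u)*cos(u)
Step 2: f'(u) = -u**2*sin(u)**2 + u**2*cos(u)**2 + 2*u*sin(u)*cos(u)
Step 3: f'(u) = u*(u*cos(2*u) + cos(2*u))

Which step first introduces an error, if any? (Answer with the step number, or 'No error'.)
Step 3

Step 3 is incorrect due to a wrong trig function.
The step shows: u*(u*cos(2*u) + cos(2*u))
The correct value should be: u*(u*cos(2*u) + sin(2*u))

Explanation: sin(2*u) was incorrectly written as cos(2*u): the term u*(u*cos(2*u) + sin(2*u)) was incorrectly written as u*(u*cos(2*u) + cos(2*u))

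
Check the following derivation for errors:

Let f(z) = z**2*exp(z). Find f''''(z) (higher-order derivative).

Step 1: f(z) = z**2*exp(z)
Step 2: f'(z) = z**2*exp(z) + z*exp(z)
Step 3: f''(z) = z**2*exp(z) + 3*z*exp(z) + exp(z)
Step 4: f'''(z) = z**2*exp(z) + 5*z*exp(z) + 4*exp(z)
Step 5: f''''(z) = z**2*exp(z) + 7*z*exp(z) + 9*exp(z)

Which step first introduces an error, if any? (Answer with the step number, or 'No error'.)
Step 2

Step 2 is incorrect due to a wrong coefficient.
The step shows: z**2*exp(z) + z*exp(z)
The correct value should be: z**2*exp(z) + 2*z*exp(z)

Explanation: The coefficient 2 was incorrectly written as 1: the term 2*z*exp(z) was incorrectly written as z*exp(z)
The later steps are derived from this incorrect expression, so the error originates in Step 2.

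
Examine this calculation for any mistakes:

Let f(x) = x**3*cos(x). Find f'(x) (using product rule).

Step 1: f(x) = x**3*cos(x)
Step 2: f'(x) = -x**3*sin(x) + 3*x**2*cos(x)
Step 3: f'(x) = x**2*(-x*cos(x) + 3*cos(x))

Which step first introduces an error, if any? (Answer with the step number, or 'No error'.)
Step 3

Step 3 is incorrect due to a wrong trig function.
The step shows: x**2*(-x*cos(x) + 3*cos(x))
The correct value should be: x**2*(-x*sin(x) + 3*cos(x))

Explanation: sin(x) was incorrectly written as cos(x): the term x**2*(-x*sin(x) + 3*cos(x)) was incorrectly written as x**2*(-x*cos(x) + 3*cos(x))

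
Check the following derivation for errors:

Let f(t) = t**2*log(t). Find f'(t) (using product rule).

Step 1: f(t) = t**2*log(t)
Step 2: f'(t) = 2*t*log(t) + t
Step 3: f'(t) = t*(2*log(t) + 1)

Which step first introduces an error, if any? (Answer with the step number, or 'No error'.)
No error

All steps in this derivation are correct.
The final answer f'(t) = t*(2*log(t) + 1) is valid.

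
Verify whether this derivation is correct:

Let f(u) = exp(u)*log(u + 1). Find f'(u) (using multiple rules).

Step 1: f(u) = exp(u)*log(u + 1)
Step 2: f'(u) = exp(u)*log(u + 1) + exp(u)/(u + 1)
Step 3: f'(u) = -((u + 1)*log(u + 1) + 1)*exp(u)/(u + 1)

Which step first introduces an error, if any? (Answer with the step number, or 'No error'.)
Step 3

Step 3 is incorrect due to a sign flip.
The step shows: -((u + 1)*log(u + 1) + 1)*exp(u)/(u + 1)
The correct value should be: ((u + 1)*log(u + 1) + 1)*exp(u)/(u + 1)

Explanation: The sign of the whole expression was flipped: the term ((u + 1)*log(u + 1) + 1)*exp(u)/(u + 1) was incorrectly written as -((u + 1)*log(u + 1) + 1)*exp(u)/(u + 1)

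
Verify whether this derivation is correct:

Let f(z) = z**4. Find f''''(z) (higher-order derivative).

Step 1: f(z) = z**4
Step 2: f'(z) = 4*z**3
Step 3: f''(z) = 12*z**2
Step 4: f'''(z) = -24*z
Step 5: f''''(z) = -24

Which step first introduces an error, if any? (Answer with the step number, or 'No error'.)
Step 4

Step 4 is incorrect due to a sign flip.
The step shows: -24*z
The correct value should be: 24*z

Explanation: The sign of the whole expression was flipped: the term 24*z was incorrectly written as -24*z
The later steps are derived from this incorrect expression, so the error originates in Step 4.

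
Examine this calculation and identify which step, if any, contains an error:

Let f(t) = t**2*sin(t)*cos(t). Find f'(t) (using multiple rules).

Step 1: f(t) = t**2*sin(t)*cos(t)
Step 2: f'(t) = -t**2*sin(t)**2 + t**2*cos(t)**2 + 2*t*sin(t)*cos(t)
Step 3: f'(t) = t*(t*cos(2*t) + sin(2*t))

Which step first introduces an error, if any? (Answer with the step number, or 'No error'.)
No error

All steps in this derivation are correct.
The final answer f'(t) = t*(t*cos(2*t) + sin(2*t)) is valid.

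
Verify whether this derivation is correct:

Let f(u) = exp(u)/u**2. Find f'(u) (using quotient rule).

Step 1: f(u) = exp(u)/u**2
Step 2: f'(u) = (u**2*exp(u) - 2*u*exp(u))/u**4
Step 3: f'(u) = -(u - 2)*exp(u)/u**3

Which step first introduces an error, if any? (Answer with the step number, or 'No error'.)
Step 3

Step 3 is incorrect due to a sign flip.
The step shows: -(u - 2)*exp(u)/u**3
The correct value should be: (u - 2)*exp(u)/u**3

Explanation: The sign of the whole expression was flipped: the term (u - 2)*exp(u)/u**3 was incorrectly written as -(u - 2)*exp(u)/u**3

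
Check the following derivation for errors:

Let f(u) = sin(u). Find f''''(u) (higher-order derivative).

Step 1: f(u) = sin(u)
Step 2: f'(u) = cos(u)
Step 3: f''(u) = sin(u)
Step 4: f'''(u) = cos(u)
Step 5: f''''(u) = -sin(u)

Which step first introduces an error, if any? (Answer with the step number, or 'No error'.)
Step 3

Step 3 is incorrect due to a sign flip.
The step shows: sin(u)
The correct value should be: -sin(u)

Explanation: The sign of the whole expression was flipped: the term -sin(u) was incorrectly written as sin(u)
The later steps are derived from this incorrect expression, so the error originates in Step 3.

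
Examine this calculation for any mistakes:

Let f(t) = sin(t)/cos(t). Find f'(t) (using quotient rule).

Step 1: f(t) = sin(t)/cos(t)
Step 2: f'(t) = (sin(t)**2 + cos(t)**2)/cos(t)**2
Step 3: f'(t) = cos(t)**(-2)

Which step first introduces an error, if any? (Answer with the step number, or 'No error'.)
No error

All steps in this derivation are correct.
The final answer f'(t) = cos(t)**(-2) is valid.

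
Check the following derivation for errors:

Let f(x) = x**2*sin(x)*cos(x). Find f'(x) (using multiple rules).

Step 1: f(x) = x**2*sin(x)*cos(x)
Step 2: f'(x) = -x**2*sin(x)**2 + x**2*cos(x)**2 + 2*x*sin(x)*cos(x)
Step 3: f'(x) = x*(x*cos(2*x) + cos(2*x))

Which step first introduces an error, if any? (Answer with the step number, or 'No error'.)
Step 3

Step 3 is incorrect due to a wrong trig function.
The step shows: x*(x*cos(2*x) + cos(2*x))
The correct value should be: x*(x*cos(2*x) + sin(2*x))

Explanation: sin(2*x) was incorrectly written as cos(2*x): the term x*(x*cos(2*x) + sin(2*x)) was incorrectly written as x*(x*cos(2*x) + cos(2*x))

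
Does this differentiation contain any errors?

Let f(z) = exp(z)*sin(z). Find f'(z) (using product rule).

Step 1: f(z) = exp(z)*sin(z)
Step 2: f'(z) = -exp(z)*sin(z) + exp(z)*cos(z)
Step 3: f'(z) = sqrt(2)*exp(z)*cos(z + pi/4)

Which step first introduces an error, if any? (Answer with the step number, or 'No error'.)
Step 2

Step 2 is incorrect due to a sign flip.
The step shows: -exp(z)*sin(z) + exp(z)*cos(z)
The correct value should be: exp(z)*sin(z) + exp(z)*cos(z)

Explanation: The sign of one term was flipped: the term exp(z)*sin(z) was incorrectly written as -exp(z)*sin(z)
The later steps are derived from this incorrect expression, so the error originates in Step 2.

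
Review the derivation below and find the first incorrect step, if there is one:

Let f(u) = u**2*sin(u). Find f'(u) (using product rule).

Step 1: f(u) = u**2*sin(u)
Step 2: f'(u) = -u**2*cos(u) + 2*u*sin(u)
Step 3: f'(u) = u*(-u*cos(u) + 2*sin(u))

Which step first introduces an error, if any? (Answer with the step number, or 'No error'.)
Step 2

Step 2 is incorrect due to a sign flip.
The step shows: -u**2*cos(u) + 2*u*sin(u)
The correct value should be: u**2*cos(u) + 2*u*sin(u)

Explanation: The sign of one term was flipped: the term u**2*cos(u) was incorrectly written as -u**2*cos(u)
The later steps are derived from this incorrect expression, so the error originates in Step 2.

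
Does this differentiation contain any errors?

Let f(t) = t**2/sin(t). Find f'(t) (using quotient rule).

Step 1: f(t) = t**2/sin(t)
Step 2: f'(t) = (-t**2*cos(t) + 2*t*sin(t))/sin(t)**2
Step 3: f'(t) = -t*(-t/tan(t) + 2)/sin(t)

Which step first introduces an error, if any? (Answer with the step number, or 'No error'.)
Step 3

Step 3 is incorrect due to a sign flip.
The step shows: -t*(-t/tan(t) + 2)/sin(t)
The correct value should be: t*(-t/tan(t) + 2)/sin(t)

Explanation: The sign of the whole expression was flipped: the term t*(-t/tan(t) + 2)/sin(t) was incorrectly written as -t*(-t/tan(t) + 2)/sin(t)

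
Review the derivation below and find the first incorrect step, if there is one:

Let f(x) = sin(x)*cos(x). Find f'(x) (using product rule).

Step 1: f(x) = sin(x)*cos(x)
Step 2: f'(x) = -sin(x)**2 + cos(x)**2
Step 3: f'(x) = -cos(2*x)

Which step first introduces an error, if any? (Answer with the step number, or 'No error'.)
Step 3

Step 3 is incorrect due to a sign flip.
The step shows: -cos(2*x)
The correct value should be: cos(2*x)

Explanation: The sign of the whole expression was flipped: the term cos(2*x) was incorrectly written as -cos(2*x)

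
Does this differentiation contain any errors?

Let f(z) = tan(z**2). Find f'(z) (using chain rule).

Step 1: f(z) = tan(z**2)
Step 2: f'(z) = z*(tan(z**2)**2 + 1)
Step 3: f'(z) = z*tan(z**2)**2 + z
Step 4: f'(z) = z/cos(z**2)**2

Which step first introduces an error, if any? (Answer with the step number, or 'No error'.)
Step 2

Step 2 is incorrect due to a wrong coefficient.
The step shows: z*(tan(z**2)**2 + 1)
The correct value should be: 2*z*(tan(z**2)**2 + 1)

Explanation: The coefficient 2 was incorrectly written as 1: the term 2*z*(tan(z**2)**2 + 1) was incorrectly written as z*(tan(z**2)**2 + 1)
The later steps are derived from this incorrect expression, so the error originates in Step 2.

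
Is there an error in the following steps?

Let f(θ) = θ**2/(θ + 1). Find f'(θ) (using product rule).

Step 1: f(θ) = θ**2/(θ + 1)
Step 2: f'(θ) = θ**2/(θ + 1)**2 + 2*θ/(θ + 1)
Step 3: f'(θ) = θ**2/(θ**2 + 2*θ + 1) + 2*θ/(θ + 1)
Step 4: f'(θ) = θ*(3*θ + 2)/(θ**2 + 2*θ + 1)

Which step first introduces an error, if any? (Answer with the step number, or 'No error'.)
Step 2

Step 2 is incorrect due to a sign flip.
The step shows: θ**2/(θ + 1)**2 + 2*θ/(θ + 1)
The correct value should be: -θ**2/(θ + 1)**2 + 2*θ/(θ + 1)

Explanation: The sign of one term was flipped: the term -θ**2/(θ + 1)**2 was incorrectly written as θ**2/(θ + 1)**2
The later steps are derived from this incorrect expression, so the error originates in Step 2.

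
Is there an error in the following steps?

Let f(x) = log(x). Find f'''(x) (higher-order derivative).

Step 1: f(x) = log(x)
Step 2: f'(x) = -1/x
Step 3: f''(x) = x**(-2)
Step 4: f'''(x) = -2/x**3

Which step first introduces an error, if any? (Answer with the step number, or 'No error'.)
Step 2

Step 2 is incorrect due to a sign flip.
The step shows: -1/x
The correct value should be: 1/x

Explanation: The sign of the whole expression was flipped: the term 1/x was incorrectly written as -1/x
The later steps are derived from this incorrect expression, so the error originates in Step 2.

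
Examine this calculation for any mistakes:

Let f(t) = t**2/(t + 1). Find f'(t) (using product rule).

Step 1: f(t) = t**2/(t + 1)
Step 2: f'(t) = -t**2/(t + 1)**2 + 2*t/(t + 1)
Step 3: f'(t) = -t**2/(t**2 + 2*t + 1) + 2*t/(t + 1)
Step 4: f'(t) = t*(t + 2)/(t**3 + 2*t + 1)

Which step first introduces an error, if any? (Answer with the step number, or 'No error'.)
Step 4

Step 4 is incorrect due to a wrong exponent.
The step shows: t*(t + 2)/(t**3 + 2*t + 1)
The correct value should be: t*(t + 2)/(t**2 + 2*t + 1)

Explanation: The exponent 2 on t was incorrectly written as 3: the term t*(t + 2)/(t**2 + 2*t + 1) was incorrectly written as t*(t + 2)/(t**3 + 2*t + 1)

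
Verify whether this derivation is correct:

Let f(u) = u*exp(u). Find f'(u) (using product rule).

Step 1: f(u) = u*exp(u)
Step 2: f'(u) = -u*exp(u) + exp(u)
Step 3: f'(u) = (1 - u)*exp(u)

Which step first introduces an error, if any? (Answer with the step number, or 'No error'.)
Step 2

Step 2 is incorrect due to a sign flip.
The step shows: -u*exp(u) + exp(u)
The correct value should be: u*exp(u) + exp(u)

Explanation: The sign of one term was flipped: the term u*exp(u) was incorrectly written as -u*exp(u)
The later steps are derived from this incorrect expression, so the error originates in Step 2.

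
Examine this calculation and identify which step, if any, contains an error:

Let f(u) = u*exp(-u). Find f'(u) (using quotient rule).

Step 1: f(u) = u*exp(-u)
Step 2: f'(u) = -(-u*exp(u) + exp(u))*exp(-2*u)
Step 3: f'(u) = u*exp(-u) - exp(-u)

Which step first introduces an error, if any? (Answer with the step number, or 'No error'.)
Step 2

Step 2 is incorrect due to a sign flip.
The step shows: -(-u*exp(u) + exp(u))*exp(-2*u)
The correct value should be: (-u*exp(u) + exp(u))*exp(-2*u)

Explanation: The sign of the whole expression was flipped: the term (-u*exp(u) + exp(u))*exp(-2*u) was incorrectly written as -(-u*exp(u) + exp(u))*exp(-2*u)
The later steps are derived from this incorrect expression, so the error originates in Step 2.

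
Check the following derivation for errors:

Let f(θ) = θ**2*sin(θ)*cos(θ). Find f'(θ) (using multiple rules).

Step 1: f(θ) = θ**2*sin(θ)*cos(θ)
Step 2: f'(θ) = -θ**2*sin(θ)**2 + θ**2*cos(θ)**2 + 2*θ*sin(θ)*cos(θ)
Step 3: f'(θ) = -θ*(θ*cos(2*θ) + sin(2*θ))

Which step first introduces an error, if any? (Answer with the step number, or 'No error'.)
Step 3

Step 3 is incorrect due to a sign flip.
The step shows: -θ*(θ*cos(2*θ) + sin(2*θ))
The correct value should be: θ*(θ*cos(2*θ) + sin(2*θ))

Explanation: The sign of the whole expression was flipped: the term θ*(θ*cos(2*θ) + sin(2*θ)) was incorrectly written as -θ*(θ*cos(2*θ) + sin(2*θ))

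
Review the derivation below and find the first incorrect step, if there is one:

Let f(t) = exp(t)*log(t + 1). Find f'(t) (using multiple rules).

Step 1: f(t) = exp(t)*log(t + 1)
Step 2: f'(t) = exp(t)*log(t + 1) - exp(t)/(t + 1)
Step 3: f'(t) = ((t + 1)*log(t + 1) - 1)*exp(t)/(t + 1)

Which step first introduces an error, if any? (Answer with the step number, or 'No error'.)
Step 2

Step 2 is incorrect due to a sign flip.
The step shows: exp(t)*log(t + 1) - exp(t)/(t + 1)
The correct value should be: exp(t)*log(t + 1) + exp(t)/(t + 1)

Explanation: The sign of one term was flipped: the term exp(t)/(t + 1) was incorrectly written as -exp(t)/(t + 1)
The later steps are derived from this incorrect expression, so the error originates in Step 2.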